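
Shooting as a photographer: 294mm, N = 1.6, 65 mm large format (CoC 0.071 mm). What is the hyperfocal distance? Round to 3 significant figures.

Hyperfocal distance H = f²/(N·c) + f = 294²/(1.6 × 0.071) + 294 = 86436/0.1136 + 294 ≈ 761174.3 mm ≈ 761 m.

761 m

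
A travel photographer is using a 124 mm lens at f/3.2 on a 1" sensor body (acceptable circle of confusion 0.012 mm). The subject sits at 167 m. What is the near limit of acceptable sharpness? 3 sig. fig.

118 m

Hyperfocal distance H = f²/(N·c) + f = 124²/(3.2 × 0.012) + 124 = 15376/0.0384 + 124 ≈ 400540.7 mm ≈ 400.5 m.
Near limit Dn = s·(H − f)/(H + s − 2f) = 167000 × (400540.7 − 124) / (400540.7 + 167000 − 2 × 124) = 167000 × 400416.7 / 567292.7 ≈ 117875 mm ≈ 118 m.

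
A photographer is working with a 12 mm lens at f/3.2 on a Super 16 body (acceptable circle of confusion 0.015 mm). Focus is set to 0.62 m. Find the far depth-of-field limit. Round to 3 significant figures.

Hyperfocal distance H = f²/(N·c) + f = 12²/(3.2 × 0.015) + 12 = 144/0.048 + 12 ≈ 3012.0 mm ≈ 3.012 m.
Far limit Df = s·(H − f)/(H − s) = 620 × (3012.0 − 12) / (3012.0 − 620) = 620 × 3000.0 / 2392.0 ≈ 777.59 mm ≈ 0.778 m.

0.778 m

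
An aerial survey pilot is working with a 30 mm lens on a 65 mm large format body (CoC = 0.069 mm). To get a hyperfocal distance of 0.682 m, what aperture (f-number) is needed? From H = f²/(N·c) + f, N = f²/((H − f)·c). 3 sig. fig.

Rearrange H = f²/(N·c) + f for N: N = f² / ((H − f)·c).
N = 30² / ((682 − 30) × 0.069) = 900 / 44.99 ≈ 20.

f/20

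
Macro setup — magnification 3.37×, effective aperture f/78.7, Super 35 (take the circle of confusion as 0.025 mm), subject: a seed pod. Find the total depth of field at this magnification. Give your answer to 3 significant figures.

0.346 mm

At magnification m, DoF ≈ 2·N_eff·c/m² = 2 × 78.7 × 0.025 / 3.37² = 3.935 / 11.36 ≈ 0.346 mm.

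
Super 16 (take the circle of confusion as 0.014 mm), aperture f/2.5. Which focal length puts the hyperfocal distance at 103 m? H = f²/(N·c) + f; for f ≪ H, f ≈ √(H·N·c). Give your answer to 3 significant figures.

60.0 mm

From H = f²/(N·c) + f, with f ≪ H: f ≈ √(H·N·c) = √(103000 × 2.5 × 0.014) = √3605.0 ≈ 60.04 mm.
The +f correction barely moves this — solving exactly, f² + N·c·f − N·c·H = 0 ⇒ f = (−N·c + √((N·c)² + 4·N·c·H))/2 = (−0.035 + √14420)/2 ≈ 60.024 mm, so f ≈ 60.0 mm.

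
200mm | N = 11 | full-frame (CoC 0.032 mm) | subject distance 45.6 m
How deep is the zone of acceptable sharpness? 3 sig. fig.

Hyperfocal distance H = f²/(N·c) + f = 200²/(11 × 0.032) + 200 = 40000/0.352 + 200 ≈ 113836.4 mm ≈ 113.8 m.
Near limit Dn = s·(H − f)/(H + s − 2f) = 45600 × (113836.4 − 200) / (113836.4 + 45600 − 2 × 200) = 45600 × 113636.4 / 159036.4 ≈ 32583 mm.
Far limit Df = s·(H − f)/(H − s) = 45600 × (113836.4 − 200) / (113836.4 − 45600) = 45600 × 113636.4 / 68236.4 ≈ 75939 mm.
Depth of field = Df − Dn = 75939 − 32583 ≈ 43356 mm ≈ 43.4 m.

43.4 m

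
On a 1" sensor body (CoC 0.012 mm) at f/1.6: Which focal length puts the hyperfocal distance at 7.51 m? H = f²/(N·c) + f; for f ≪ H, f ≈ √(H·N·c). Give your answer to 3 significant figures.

12.0 mm

From H = f²/(N·c) + f, with f ≪ H: f ≈ √(H·N·c) = √(7510 × 1.6 × 0.012) = √144.19 ≈ 12.01 mm.
The +f correction barely moves this — solving exactly, f² + N·c·f − N·c·H = 0 ⇒ f = (−N·c + √((N·c)² + 4·N·c·H))/2 = (−0.0192 + √576.77)/2 ≈ 11.998 mm, so f ≈ 12.0 mm.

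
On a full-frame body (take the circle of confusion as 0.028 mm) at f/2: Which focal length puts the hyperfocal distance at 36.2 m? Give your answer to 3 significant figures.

From H = f²/(N·c) + f, with f ≪ H: f ≈ √(H·N·c) = √(36200 × 2 × 0.028) = √2027.2 ≈ 45.02 mm.
The +f correction barely moves this — solving exactly, f² + N·c·f − N·c·H = 0 ⇒ f = (−N·c + √((N·c)² + 4·N·c·H))/2 = (−0.056 + √8108.8)/2 ≈ 44.996 mm, so f ≈ 45.0 mm.

45.0 mm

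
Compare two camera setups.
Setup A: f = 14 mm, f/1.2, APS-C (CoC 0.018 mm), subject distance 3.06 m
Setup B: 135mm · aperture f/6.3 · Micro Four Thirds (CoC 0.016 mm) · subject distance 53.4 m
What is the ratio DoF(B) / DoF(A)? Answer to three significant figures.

Setup A: H = 14²/(1.2×0.018) + 14 ≈ 9088.1 mm; DoF = Df − Dn = 4606.2 − 2291.0 ≈ 2315.2 mm.
Setup B: H = 135²/(6.3×0.016) + 135 ≈ 180938.6 mm; DoF = Df − Dn = 75702 − 41248 ≈ 34454 mm.
Ratio = 34454 / 2315.2 ≈ 14.9.

14.9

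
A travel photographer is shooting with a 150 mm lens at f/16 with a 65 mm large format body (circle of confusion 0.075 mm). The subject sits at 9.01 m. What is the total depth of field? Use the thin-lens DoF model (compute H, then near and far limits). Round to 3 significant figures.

11.0 m

Hyperfocal distance H = f²/(N·c) + f = 150²/(16 × 0.075) + 150 = 22500/1.2 + 150 ≈ 18900.0 mm ≈ 18.90 m.
Near limit Dn = s·(H − f)/(H + s − 2f) = 9010 × (18900.0 − 150) / (18900.0 + 9010 − 2 × 150) = 9010 × 18750.0 / 27610.0 ≈ 6119 mm.
Far limit Df = s·(H − f)/(H − s) = 9010 × (18900.0 − 150) / (18900.0 − 9010) = 9010 × 18750.0 / 9890.0 ≈ 17082 mm.
Depth of field = Df − Dn = 17082 − 6119 ≈ 10963 mm ≈ 11.0 m.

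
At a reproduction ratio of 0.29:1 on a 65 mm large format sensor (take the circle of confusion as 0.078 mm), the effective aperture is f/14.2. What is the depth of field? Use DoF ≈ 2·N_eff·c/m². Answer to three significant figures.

26.3 mm

At magnification m, DoF ≈ 2·N_eff·c/m² = 2 × 14.2 × 0.078 / 0.29² = 2.215 / 0.0841 ≈ 26.3 mm.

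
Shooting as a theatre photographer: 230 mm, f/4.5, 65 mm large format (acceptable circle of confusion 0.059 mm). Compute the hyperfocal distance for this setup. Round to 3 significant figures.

199 m

Hyperfocal distance H = f²/(N·c) + f = 230²/(4.5 × 0.059) + 230 = 52900/0.2655 + 230 ≈ 199476.7 mm ≈ 199 m.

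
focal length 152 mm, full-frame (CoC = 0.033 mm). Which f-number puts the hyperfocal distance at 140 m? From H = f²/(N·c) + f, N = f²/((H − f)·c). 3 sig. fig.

Rearrange H = f²/(N·c) + f for N: N = f² / ((H − f)·c).
N = 152² / ((140000 − 152) × 0.033) = 23104 / 4615 ≈ 5.01.

f/5.01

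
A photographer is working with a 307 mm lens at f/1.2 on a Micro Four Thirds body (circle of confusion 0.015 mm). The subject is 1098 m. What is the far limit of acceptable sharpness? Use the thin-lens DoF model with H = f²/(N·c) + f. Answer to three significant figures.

1390 m

Hyperfocal distance H = f²/(N·c) + f = 307²/(1.2 × 0.015) + 307 = 94249/0.018 + 307 ≈ 5236362.6 mm ≈ 5236 m.
Far limit Df = s·(H − f)/(H − s) = 1098000 × (5236362.6 − 307) / (5236362.6 − 1098000) = 1098000 × 5236055.6 / 4138362.6 ≈ 1389242 mm ≈ 1390 m.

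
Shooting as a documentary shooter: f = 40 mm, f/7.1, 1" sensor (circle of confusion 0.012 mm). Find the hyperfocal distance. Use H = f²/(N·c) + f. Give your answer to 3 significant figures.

Hyperfocal distance H = f²/(N·c) + f = 40²/(7.1 × 0.012) + 40 = 1600/0.0852 + 40 ≈ 18819.3 mm ≈ 18.8 m.

18.8 m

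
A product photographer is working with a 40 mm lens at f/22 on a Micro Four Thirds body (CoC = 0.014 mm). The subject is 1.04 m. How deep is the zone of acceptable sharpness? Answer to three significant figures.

Hyperfocal distance H = f²/(N·c) + f = 40²/(22 × 0.014) + 40 = 1600/0.308 + 40 ≈ 5234.8 mm ≈ 5.235 m.
Near limit Dn = s·(H − f)/(H + s − 2f) = 1040 × (5234.8 − 40) / (5234.8 + 1040 − 2 × 40) = 1040 × 5194.8 / 6194.8 ≈ 872.12 mm.
Far limit Df = s·(H − f)/(H − s) = 1040 × (5234.8 − 40) / (5234.8 − 1040) = 1040 × 5194.8 / 4194.8 ≈ 1287.93 mm.
Depth of field = Df − Dn = 1287.93 − 872.12 ≈ 415.81 mm.

416 mm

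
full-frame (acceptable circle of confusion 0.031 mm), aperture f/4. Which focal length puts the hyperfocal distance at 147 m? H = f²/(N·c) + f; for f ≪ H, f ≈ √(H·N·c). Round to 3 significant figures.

From H = f²/(N·c) + f, with f ≪ H: f ≈ √(H·N·c) = √(147000 × 4 × 0.031) = √18228 ≈ 135.0 mm.
The +f correction barely moves this — solving exactly, f² + N·c·f − N·c·H = 0 ⇒ f = (−N·c + √((N·c)² + 4·N·c·H))/2 = (−0.124 + √72912)/2 ≈ 134.95 mm, so f ≈ 135 mm.

135 mm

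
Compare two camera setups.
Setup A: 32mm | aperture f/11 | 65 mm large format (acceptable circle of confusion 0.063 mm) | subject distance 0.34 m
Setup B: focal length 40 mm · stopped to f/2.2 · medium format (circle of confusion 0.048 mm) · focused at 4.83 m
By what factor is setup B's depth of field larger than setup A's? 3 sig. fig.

Setup A: H = 32²/(11×0.063) + 32 ≈ 1509.6 mm; DoF = Df − Dn = 429.53 − 281.35 ≈ 148.18 mm.
Setup B: H = 40²/(2.2×0.048) + 40 ≈ 15191.5 mm; DoF = Df − Dn = 7062.8 − 3669.8 ≈ 3393.0 mm.
Ratio = 3393.0 / 148.18 ≈ 22.9.

22.9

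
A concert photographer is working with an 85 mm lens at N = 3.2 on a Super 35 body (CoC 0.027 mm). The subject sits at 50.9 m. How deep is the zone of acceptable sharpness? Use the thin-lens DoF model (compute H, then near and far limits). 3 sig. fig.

98.1 m

Hyperfocal distance H = f²/(N·c) + f = 85²/(3.2 × 0.027) + 85 = 7225/0.0864 + 85 ≈ 83707.7 mm ≈ 83.71 m.
Near limit Dn = s·(H − f)/(H + s − 2f) = 50900 × (83707.7 − 85) / (83707.7 + 50900 − 2 × 85) = 50900 × 83622.7 / 134437.7 ≈ 31661 mm.
Far limit Df = s·(H − f)/(H − s) = 50900 × (83707.7 − 85) / (83707.7 − 50900) = 50900 × 83622.7 / 32807.7 ≈ 129738 mm.
Depth of field = Df − Dn = 129738 − 31661 ≈ 98077 mm ≈ 98.1 m.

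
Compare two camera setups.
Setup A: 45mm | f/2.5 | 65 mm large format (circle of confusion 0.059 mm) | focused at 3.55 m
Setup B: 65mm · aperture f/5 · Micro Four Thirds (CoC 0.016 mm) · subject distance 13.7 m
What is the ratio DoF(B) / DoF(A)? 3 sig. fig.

Setup A: H = 45²/(2.5×0.059) + 45 ≈ 13773.8 mm; DoF = Df − Dn = 4767.0 − 2828.0 ≈ 1939.0 mm.
Setup B: H = 65²/(5×0.016) + 65 ≈ 52877.5 mm; DoF = Df − Dn = 18468.0 − 10888.8 ≈ 7579.2 mm.
Ratio = 7579.2 / 1939.0 ≈ 3.91.

3.91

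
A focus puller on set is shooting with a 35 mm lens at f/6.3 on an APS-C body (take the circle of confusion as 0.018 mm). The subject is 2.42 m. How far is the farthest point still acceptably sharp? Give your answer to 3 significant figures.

3.11 m

Hyperfocal distance H = f²/(N·c) + f = 35²/(6.3 × 0.018) + 35 = 1225/0.1134 + 35 ≈ 10837.5 mm ≈ 10.84 m.
Far limit Df = s·(H − f)/(H − s) = 2420 × (10837.5 − 35) / (10837.5 − 2420) = 2420 × 10802.5 / 8417.5 ≈ 3105.7 mm ≈ 3.11 m.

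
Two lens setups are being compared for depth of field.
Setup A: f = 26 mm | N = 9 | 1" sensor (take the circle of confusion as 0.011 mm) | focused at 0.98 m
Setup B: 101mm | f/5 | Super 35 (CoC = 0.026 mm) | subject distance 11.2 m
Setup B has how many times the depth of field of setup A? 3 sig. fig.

Setup A: H = 26²/(9×0.011) + 26 ≈ 6854.3 mm; DoF = Df − Dn = 1139.15 − 859.87 ≈ 279.28 mm.
Setup B: H = 101²/(5×0.026) + 101 ≈ 78570.2 mm; DoF = Df − Dn = 13045.2 − 9812.1 ≈ 3233.1 mm.
Ratio = 3233.1 / 279.28 ≈ 11.6.

11.6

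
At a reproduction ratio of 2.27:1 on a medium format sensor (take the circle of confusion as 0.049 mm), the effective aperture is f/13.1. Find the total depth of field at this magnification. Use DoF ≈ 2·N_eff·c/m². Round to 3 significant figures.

At magnification m, DoF ≈ 2·N_eff·c/m² = 2 × 13.1 × 0.049 / 2.27² = 1.284 / 5.153 ≈ 0.249 mm.

0.249 mm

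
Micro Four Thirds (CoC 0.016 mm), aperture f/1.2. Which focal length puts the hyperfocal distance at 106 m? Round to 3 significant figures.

45.1 mm

From H = f²/(N·c) + f, with f ≪ H: f ≈ √(H·N·c) = √(106000 × 1.2 × 0.016) = √2035.2 ≈ 45.11 mm.
The +f correction barely moves this — solving exactly, f² + N·c·f − N·c·H = 0 ⇒ f = (−N·c + √((N·c)² + 4·N·c·H))/2 = (−0.0192 + √8140.8)/2 ≈ 45.104 mm, so f ≈ 45.1 mm.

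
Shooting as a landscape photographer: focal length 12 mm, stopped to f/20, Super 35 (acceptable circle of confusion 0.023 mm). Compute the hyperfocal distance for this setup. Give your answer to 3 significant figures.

325 mm

Hyperfocal distance H = f²/(N·c) + f = 12²/(20 × 0.023) + 12 = 144/0.46 + 12 ≈ 325.0 mm ≈ 0.325 m.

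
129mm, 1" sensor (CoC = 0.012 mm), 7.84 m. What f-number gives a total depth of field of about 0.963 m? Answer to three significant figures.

f/11

Write h = H − f = f²/(N·c). The thin-lens limits are Dn = s·h/(h + (s−f)) and Df = s·h/(h − (s−f)), so DoF = Df − Dn = 2·s·(s−f)·h / (h² − (s−f)²).
That is a quadratic in h: DoF·h² − 2·s·(s−f)·h − DoF·(s−f)² = 0 ⇒ h = (s−f)·(s + √(s² + DoF²)) / DoF = 7711 × (7840 + √(7840² + 963²)) / 963 = 7711 × (7840 + 7898.92) / 963 ≈ 126026 mm.
Then N = f²/(c·h) = 129² / (0.012 × 126026) = 16641 / 1512.3 ≈ 11.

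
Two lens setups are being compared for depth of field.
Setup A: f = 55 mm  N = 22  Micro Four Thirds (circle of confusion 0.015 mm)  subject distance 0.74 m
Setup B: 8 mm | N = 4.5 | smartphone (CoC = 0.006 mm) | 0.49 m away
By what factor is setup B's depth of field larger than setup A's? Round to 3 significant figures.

1.87

Setup A: H = 55²/(22×0.015) + 55 ≈ 9221.7 mm; DoF = Df − Dn = 799.76 − 688.55 ≈ 111.21 mm.
Setup B: H = 8²/(4.5×0.006) + 8 ≈ 2378.4 mm; DoF = Df − Dn = 615.07 − 407.20 ≈ 207.87 mm.
Ratio = 207.87 / 111.21 ≈ 1.87.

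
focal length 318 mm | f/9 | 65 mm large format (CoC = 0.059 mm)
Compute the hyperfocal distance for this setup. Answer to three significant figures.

Hyperfocal distance H = f²/(N·c) + f = 318²/(9 × 0.059) + 318 = 101124/0.531 + 318 ≈ 190758.7 mm ≈ 191 m.

191 m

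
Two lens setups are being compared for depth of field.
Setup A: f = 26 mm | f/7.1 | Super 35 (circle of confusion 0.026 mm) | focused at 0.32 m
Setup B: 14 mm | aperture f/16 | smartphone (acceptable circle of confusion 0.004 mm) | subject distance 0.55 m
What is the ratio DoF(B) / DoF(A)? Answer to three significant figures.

Setup A: H = 26²/(7.1×0.026) + 26 ≈ 3688.0 mm; DoF = Df − Dn = 347.934 − 296.218 ≈ 51.716 mm.
Setup B: H = 14²/(16×0.004) + 14 ≈ 3076.5 mm; DoF = Df − Dn = 666.68 − 468.08 ≈ 198.60 mm.
Ratio = 198.60 / 51.716 ≈ 3.84.

3.84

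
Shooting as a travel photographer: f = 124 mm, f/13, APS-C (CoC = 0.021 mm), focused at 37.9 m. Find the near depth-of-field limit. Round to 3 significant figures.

22.7 m

Hyperfocal distance H = f²/(N·c) + f = 124²/(13 × 0.021) + 124 = 15376/0.273 + 124 ≈ 56446.3 mm ≈ 56.45 m.
Near limit Dn = s·(H − f)/(H + s − 2f) = 37900 × (56446.3 − 124) / (56446.3 + 37900 − 2 × 124) = 37900 × 56322.3 / 94098.3 ≈ 22685 mm ≈ 22.7 m.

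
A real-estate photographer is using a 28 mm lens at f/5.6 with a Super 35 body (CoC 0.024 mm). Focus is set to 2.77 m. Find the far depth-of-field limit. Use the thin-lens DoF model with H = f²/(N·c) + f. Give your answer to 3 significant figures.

Hyperfocal distance H = f²/(N·c) + f = 28²/(5.6 × 0.024) + 28 = 784/0.1344 + 28 ≈ 5861.3 mm ≈ 5.861 m.
Far limit Df = s·(H − f)/(H − s) = 2770 × (5861.3 − 28) / (5861.3 − 2770) = 2770 × 5833.3 / 3091.3 ≈ 5227.0 mm ≈ 5.23 m.

5.23 m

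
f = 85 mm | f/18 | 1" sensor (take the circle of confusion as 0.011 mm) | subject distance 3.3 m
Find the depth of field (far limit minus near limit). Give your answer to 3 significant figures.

Hyperfocal distance H = f²/(N·c) + f = 85²/(18 × 0.011) + 85 = 7225/0.198 + 85 ≈ 36574.9 mm ≈ 36.57 m.
Near limit Dn = s·(H − f)/(H + s − 2f) = 3300 × (36574.9 − 85) / (36574.9 + 3300 − 2 × 85) = 3300 × 36489.9 / 39704.9 ≈ 3032.79 mm.
Far limit Df = s·(H − f)/(H − s) = 3300 × (36574.9 − 85) / (36574.9 − 3300) = 3300 × 36489.9 / 33274.9 ≈ 3618.84 mm.
Depth of field = Df − Dn = 3618.84 − 3032.79 ≈ 586.05 mm ≈ 0.586 m.

0.586 m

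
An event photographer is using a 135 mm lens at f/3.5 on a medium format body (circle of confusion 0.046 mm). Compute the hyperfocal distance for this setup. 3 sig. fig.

113 m

Hyperfocal distance H = f²/(N·c) + f = 135²/(3.5 × 0.046) + 135 = 18225/0.161 + 135 ≈ 113333.8 mm ≈ 113 m.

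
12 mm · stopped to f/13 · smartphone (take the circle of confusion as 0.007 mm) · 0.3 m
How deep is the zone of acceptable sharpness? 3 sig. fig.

113 mm

Hyperfocal distance H = f²/(N·c) + f = 12²/(13 × 0.007) + 12 = 144/0.091 + 12 ≈ 1594.4 mm ≈ 1.594 m.
Near limit Dn = s·(H − f)/(H + s − 2f) = 300 × (1594.4 − 12) / (1594.4 + 300 − 2 × 12) = 300 × 1582.4 / 1870.4 ≈ 253.81 mm.
Far limit Df = s·(H − f)/(H − s) = 300 × (1594.4 − 12) / (1594.4 − 300) = 300 × 1582.4 / 1294.4 ≈ 366.75 mm.
Depth of field = Df − Dn = 366.75 − 253.81 ≈ 112.94 mm.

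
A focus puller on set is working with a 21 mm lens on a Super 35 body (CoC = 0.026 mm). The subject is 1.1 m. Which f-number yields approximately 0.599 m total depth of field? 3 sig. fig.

f/4

Write h = H − f = f²/(N·c). The thin-lens limits are Dn = s·h/(h + (s−f)) and Df = s·h/(h − (s−f)), so DoF = Df − Dn = 2·s·(s−f)·h / (h² − (s−f)²).
That is a quadratic in h: DoF·h² − 2·s·(s−f)·h − DoF·(s−f)² = 0 ⇒ h = (s−f)·(s + √(s² + DoF²)) / DoF = 1079 × (1100 + √(1100² + 599²)) / 599 = 1079 × (1100 + 1252.52) / 599 ≈ 4237.7 mm.
Then N = f²/(c·h) = 21² / (0.026 × 4237.7) = 441 / 110.18 ≈ 4.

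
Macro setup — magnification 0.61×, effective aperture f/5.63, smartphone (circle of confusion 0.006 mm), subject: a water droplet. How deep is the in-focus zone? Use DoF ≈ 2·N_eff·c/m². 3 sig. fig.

0.182 mm

At magnification m, DoF ≈ 2·N_eff·c/m² = 2 × 5.63 × 0.006 / 0.61² = 0.06756 / 0.3721 ≈ 0.182 mm.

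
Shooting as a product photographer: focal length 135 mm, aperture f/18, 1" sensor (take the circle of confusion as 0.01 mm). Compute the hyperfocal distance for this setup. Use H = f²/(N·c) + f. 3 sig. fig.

101 m

Hyperfocal distance H = f²/(N·c) + f = 135²/(18 × 0.01) + 135 = 18225/0.18 + 135 ≈ 101385.0 mm ≈ 101 m.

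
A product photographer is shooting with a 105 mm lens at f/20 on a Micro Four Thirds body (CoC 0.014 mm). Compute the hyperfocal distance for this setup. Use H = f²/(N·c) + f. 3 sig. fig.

39.5 m

Hyperfocal distance H = f²/(N·c) + f = 105²/(20 × 0.014) + 105 = 11025/0.28 + 105 ≈ 39480.0 mm ≈ 39.5 m.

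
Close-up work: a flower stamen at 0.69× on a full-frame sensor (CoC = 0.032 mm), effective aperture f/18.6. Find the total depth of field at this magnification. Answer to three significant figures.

2.50 mm

At magnification m, DoF ≈ 2·N_eff·c/m² = 2 × 18.6 × 0.032 / 0.69² = 1.19 / 0.4761 ≈ 2.5 mm.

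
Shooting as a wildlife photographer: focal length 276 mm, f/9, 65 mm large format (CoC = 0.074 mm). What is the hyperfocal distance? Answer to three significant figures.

Hyperfocal distance H = f²/(N·c) + f = 276²/(9 × 0.074) + 276 = 76176/0.666 + 276 ≈ 114654.4 mm ≈ 115 m.

115 m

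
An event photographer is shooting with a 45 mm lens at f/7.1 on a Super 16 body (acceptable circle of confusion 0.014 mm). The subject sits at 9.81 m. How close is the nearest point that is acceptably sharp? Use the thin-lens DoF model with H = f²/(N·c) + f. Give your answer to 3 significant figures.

Hyperfocal distance H = f²/(N·c) + f = 45²/(7.1 × 0.014) + 45 = 2025/0.0994 + 45 ≈ 20417.2 mm ≈ 20.42 m.
Near limit Dn = s·(H − f)/(H + s − 2f) = 9810 × (20417.2 − 45) / (20417.2 + 9810 − 2 × 45) = 9810 × 20372.2 / 30137.2 ≈ 6631.4 mm ≈ 6.63 m.

6.63 m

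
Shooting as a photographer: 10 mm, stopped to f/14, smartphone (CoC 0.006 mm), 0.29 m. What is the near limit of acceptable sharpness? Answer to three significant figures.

Hyperfocal distance H = f²/(N·c) + f = 10²/(14 × 0.006) + 10 = 100/0.084 + 10 ≈ 1200.5 mm ≈ 1.200 m.
Near limit Dn = s·(H − f)/(H + s − 2f) = 290 × (1200.5 − 10) / (1200.5 + 290 − 2 × 10) = 290 × 1190.5 / 1470.5 ≈ 234.78 mm.

235 mm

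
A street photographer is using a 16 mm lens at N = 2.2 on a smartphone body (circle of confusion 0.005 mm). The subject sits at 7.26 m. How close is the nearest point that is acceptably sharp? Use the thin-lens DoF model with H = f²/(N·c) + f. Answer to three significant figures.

Hyperfocal distance H = f²/(N·c) + f = 16²/(2.2 × 0.005) + 16 = 256/0.011 + 16 ≈ 23288.7 mm ≈ 23.29 m.
Near limit Dn = s·(H − f)/(H + s − 2f) = 7260 × (23288.7 − 16) / (23288.7 + 7260 − 2 × 16) = 7260 × 23272.7 / 30516.7 ≈ 5536.6 mm ≈ 5.54 m.

5.54 m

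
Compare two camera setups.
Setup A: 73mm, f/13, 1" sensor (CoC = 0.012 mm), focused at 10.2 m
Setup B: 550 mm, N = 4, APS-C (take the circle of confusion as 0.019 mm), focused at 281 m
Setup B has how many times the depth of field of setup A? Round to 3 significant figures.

6.00

Setup A: H = 73²/(13×0.012) + 73 ≈ 34233.3 mm; DoF = Df − Dn = 14498.0 − 7867.6 ≈ 6630.4 mm.
Setup B: H = 550²/(4×0.019) + 550 ≈ 3980813.2 mm; DoF = Df − Dn = 302300 − 262504 ≈ 39796 mm.
Ratio = 39796 / 6630.4 ≈ 6.00.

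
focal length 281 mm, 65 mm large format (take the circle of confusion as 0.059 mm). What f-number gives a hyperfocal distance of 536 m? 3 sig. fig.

Rearrange H = f²/(N·c) + f for N: N = f² / ((H − f)·c).
N = 281² / ((536000 − 281) × 0.059) = 78961 / 31607 ≈ 2.50.

f/2.50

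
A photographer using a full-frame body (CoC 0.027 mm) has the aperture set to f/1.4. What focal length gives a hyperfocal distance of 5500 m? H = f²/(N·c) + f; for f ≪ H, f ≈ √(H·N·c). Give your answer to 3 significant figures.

456 mm

From H = f²/(N·c) + f, with f ≪ H: f ≈ √(H·N·c) = √(5500000 × 1.4 × 0.027) = √207900 ≈ 456.0 mm.
The +f correction barely moves this — solving exactly, f² + N·c·f − N·c·H = 0 ⇒ f = (−N·c + √((N·c)² + 4·N·c·H))/2 = (−0.0378 + √831600)/2 ≈ 455.94 mm, so f ≈ 456 mm.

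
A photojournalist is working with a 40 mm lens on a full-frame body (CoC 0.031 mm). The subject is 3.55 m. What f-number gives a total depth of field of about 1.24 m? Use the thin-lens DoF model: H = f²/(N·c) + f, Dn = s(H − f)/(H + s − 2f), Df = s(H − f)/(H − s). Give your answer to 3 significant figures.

f/2.49

Write h = H − f = f²/(N·c). The thin-lens limits are Dn = s·h/(h + (s−f)) and Df = s·h/(h − (s−f)), so DoF = Df − Dn = 2·s·(s−f)·h / (h² − (s−f)²).
That is a quadratic in h: DoF·h² − 2·s·(s−f)·h − DoF·(s−f)² = 0 ⇒ h = (s−f)·(s + √(s² + DoF²)) / DoF = 3510 × (3550 + √(3550² + 1240²)) / 1240 = 3510 × (3550 + 3760.33) / 1240 ≈ 20693 mm.
Then N = f²/(c·h) = 40² / (0.031 × 20693) = 1600 / 641.48 ≈ 2.49.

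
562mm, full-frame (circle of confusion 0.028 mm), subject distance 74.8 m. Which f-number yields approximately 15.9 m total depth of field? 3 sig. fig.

f/16

Write h = H − f = f²/(N·c). The thin-lens limits are Dn = s·h/(h + (s−f)) and Df = s·h/(h − (s−f)), so DoF = Df − Dn = 2·s·(s−f)·h / (h² − (s−f)²).
That is a quadratic in h: DoF·h² − 2·s·(s−f)·h − DoF·(s−f)² = 0 ⇒ h = (s−f)·(s + √(s² + DoF²)) / DoF = 74238 × (74800 + √(74800² + 15900²)) / 15900 = 74238 × (74800 + 76471.2) / 15900 ≈ 706294 mm.
Then N = f²/(c·h) = 562² / (0.028 × 706294) = 315844 / 19776 ≈ 16.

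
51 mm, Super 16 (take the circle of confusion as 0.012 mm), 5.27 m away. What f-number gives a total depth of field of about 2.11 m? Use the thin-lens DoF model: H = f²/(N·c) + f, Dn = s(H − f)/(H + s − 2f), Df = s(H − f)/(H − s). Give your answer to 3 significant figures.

Write h = H − f = f²/(N·c). The thin-lens limits are Dn = s·h/(h + (s−f)) and Df = s·h/(h − (s−f)), so DoF = Df − Dn = 2·s·(s−f)·h / (h² − (s−f)²).
That is a quadratic in h: DoF·h² − 2·s·(s−f)·h − DoF·(s−f)² = 0 ⇒ h = (s−f)·(s + √(s² + DoF²)) / DoF = 5219 × (5270 + √(5270² + 2110²)) / 2110 = 5219 × (5270 + 5676.71) / 2110 ≈ 27076 mm.
Then N = f²/(c·h) = 51² / (0.012 × 27076) = 2601 / 324.91 ≈ 8.01.

f/8.01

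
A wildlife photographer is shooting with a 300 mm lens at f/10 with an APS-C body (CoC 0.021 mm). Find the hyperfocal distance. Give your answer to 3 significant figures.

429 m

Hyperfocal distance H = f²/(N·c) + f = 300²/(10 × 0.021) + 300 = 90000/0.21 + 300 ≈ 428871.4 mm ≈ 429 m.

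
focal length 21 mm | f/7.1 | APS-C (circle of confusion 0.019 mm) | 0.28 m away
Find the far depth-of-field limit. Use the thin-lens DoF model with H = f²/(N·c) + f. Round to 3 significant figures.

304 mm

Hyperfocal distance H = f²/(N·c) + f = 21²/(7.1 × 0.019) + 21 = 441/0.1349 + 21 ≈ 3290.1 mm ≈ 3.290 m.
Far limit Df = s·(H − f)/(H − s) = 280 × (3290.1 − 21) / (3290.1 − 280) = 280 × 3269.1 / 3010.1 ≈ 304.09 mm.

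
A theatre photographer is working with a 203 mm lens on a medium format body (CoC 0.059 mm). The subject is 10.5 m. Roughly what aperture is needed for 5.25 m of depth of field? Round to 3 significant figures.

Write h = H − f = f²/(N·c). The thin-lens limits are Dn = s·h/(h + (s−f)) and Df = s·h/(h − (s−f)), so DoF = Df − Dn = 2·s·(s−f)·h / (h² − (s−f)²).
That is a quadratic in h: DoF·h² − 2·s·(s−f)·h − DoF·(s−f)² = 0 ⇒ h = (s−f)·(s + √(s² + DoF²)) / DoF = 10297 × (10500 + √(10500² + 5250²)) / 5250 = 10297 × (10500 + 11739.4) / 5250 ≈ 43619 mm.
Then N = f²/(c·h) = 203² / (0.059 × 43619) = 41209 / 2573.5 ≈ 16.

f/16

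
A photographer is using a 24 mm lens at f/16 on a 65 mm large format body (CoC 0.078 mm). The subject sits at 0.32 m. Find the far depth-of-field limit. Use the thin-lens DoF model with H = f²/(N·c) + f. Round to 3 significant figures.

Hyperfocal distance H = f²/(N·c) + f = 24²/(16 × 0.078) + 24 = 576/1.248 + 24 ≈ 485.5 mm ≈ 0.486 m.
Far limit Df = s·(H − f)/(H − s) = 320 × (485.5 − 24) / (485.5 − 320) = 320 × 461.5 / 165.5 ≈ 892.19 mm ≈ 0.892 m.

0.892 m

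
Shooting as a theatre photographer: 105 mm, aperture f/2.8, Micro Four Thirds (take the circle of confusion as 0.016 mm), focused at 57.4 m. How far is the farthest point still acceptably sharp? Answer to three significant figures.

Hyperfocal distance H = f²/(N·c) + f = 105²/(2.8 × 0.016) + 105 = 11025/0.0448 + 105 ≈ 246198.8 mm ≈ 246.2 m.
Far limit Df = s·(H − f)/(H − s) = 57400 × (246198.8 − 105) / (246198.8 − 57400) = 57400 × 246093.8 / 188798.8 ≈ 74819 mm ≈ 74.8 m.

74.8 m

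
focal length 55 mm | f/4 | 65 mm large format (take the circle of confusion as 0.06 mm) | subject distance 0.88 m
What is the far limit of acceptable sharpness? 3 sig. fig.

0.942 m

Hyperfocal distance H = f²/(N·c) + f = 55²/(4 × 0.06) + 55 = 3025/0.24 + 55 ≈ 12659.2 mm ≈ 12.66 m.
Far limit Df = s·(H − f)/(H − s) = 880 × (12659.2 − 55) / (12659.2 − 880) = 880 × 12604.2 / 11779.2 ≈ 941.63 mm ≈ 0.942 m.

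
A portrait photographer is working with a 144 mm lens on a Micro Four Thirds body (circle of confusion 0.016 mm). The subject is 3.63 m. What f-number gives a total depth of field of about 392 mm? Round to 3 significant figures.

Write h = H − f = f²/(N·c). The thin-lens limits are Dn = s·h/(h + (s−f)) and Df = s·h/(h − (s−f)), so DoF = Df − Dn = 2·s·(s−f)·h / (h² − (s−f)²).
That is a quadratic in h: DoF·h² − 2·s·(s−f)·h − DoF·(s−f)² = 0 ⇒ h = (s−f)·(s + √(s² + DoF²)) / DoF = 3486 × (3630 + √(3630² + 392²)) / 392 = 3486 × (3630 + 3651.10) / 392 ≈ 64750 mm.
Then N = f²/(c·h) = 144² / (0.016 × 64750) = 20736 / 1036.0 ≈ 20.

f/20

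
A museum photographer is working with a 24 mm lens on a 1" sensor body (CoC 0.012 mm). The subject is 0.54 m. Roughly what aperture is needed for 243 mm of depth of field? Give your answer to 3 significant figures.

f/20

Write h = H − f = f²/(N·c). The thin-lens limits are Dn = s·h/(h + (s−f)) and Df = s·h/(h − (s−f)), so DoF = Df − Dn = 2·s·(s−f)·h / (h² − (s−f)²).
That is a quadratic in h: DoF·h² − 2·s·(s−f)·h − DoF·(s−f)² = 0 ⇒ h = (s−f)·(s + √(s² + DoF²)) / DoF = 516 × (540 + √(540² + 243²)) / 243 = 516 × (540 + 592.156) / 243 ≈ 2404.1 mm.
Then N = f²/(c·h) = 24² / (0.012 × 2404.1) = 576 / 28.849 ≈ 20.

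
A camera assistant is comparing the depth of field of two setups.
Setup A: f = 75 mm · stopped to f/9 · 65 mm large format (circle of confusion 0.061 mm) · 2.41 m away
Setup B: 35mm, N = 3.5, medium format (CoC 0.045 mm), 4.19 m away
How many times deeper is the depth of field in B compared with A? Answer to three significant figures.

Setup A: H = 75²/(9×0.061) + 75 ≈ 10320.9 mm; DoF = Df − Dn = 3121.3 − 1962.7 ≈ 1158.6 mm.
Setup B: H = 35²/(3.5×0.045) + 35 ≈ 7812.8 mm; DoF = Df − Dn = 8995.6 − 2731.0 ≈ 6264.6 mm.
Ratio = 6264.6 / 1158.6 ≈ 5.41.

5.41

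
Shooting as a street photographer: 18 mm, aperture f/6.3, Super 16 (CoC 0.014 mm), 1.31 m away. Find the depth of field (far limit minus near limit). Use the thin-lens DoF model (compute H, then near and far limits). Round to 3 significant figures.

1.05 m

Hyperfocal distance H = f²/(N·c) + f = 18²/(6.3 × 0.014) + 18 = 324/0.0882 + 18 ≈ 3691.5 mm ≈ 3.691 m.
Near limit Dn = s·(H − f)/(H + s − 2f) = 1310 × (3691.5 − 18) / (3691.5 + 1310 − 2 × 18) = 1310 × 3673.5 / 4965.5 ≈ 969.1 mm.
Far limit Df = s·(H − f)/(H − s) = 1310 × (3691.5 − 18) / (3691.5 − 1310) = 1310 × 3673.5 / 2381.5 ≈ 2020.7 mm.
Depth of field = Df − Dn = 2020.7 − 969.1 ≈ 1051.6 mm ≈ 1.05 m.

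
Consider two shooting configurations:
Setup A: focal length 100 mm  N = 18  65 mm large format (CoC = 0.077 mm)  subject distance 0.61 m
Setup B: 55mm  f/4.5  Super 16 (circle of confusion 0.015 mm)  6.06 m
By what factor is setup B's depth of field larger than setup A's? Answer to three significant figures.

Setup A: H = 100²/(18×0.077) + 100 ≈ 7315.0 mm; DoF = Df − Dn = 656.398 − 569.728 ≈ 86.670 mm.
Setup B: H = 55²/(4.5×0.015) + 55 ≈ 44869.8 mm; DoF = Df − Dn = 6997.7 − 5343.9 ≈ 1653.8 mm.
Ratio = 1653.8 / 86.670 ≈ 19.1.

19.1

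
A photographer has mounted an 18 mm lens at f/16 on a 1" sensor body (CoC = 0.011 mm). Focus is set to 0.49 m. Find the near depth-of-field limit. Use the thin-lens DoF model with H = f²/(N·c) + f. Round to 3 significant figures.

Hyperfocal distance H = f²/(N·c) + f = 18²/(16 × 0.011) + 18 = 324/0.176 + 18 ≈ 1858.9 mm ≈ 1.859 m.
Near limit Dn = s·(H − f)/(H + s − 2f) = 490 × (1858.9 − 18) / (1858.9 + 490 − 2 × 18) = 490 × 1840.9 / 2312.9 ≈ 390.00 mm.

390 mm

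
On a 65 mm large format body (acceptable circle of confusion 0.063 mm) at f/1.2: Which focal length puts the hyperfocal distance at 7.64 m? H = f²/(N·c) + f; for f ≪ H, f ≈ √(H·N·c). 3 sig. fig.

From H = f²/(N·c) + f, with f ≪ H: f ≈ √(H·N·c) = √(7640 × 1.2 × 0.063) = √577.58 ≈ 24.03 mm.
The +f correction barely moves this — solving exactly, f² + N·c·f − N·c·H = 0 ⇒ f = (−N·c + √((N·c)² + 4·N·c·H))/2 = (−0.0756 + √2310.3)/2 ≈ 23.995 mm, so f ≈ 24.0 mm.

24.0 mm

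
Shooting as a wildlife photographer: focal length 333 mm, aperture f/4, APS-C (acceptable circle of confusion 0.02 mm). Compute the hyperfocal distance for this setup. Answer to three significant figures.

1390 m

Hyperfocal distance H = f²/(N·c) + f = 333²/(4 × 0.02) + 333 = 110889/0.08 + 333 ≈ 1386445.5 mm ≈ 1390 m.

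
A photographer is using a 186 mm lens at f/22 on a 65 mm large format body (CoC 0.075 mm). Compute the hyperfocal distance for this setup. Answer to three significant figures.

Hyperfocal distance H = f²/(N·c) + f = 186²/(22 × 0.075) + 186 = 34596/1.65 + 186 ≈ 21153.3 mm ≈ 21.2 m.

21.2 m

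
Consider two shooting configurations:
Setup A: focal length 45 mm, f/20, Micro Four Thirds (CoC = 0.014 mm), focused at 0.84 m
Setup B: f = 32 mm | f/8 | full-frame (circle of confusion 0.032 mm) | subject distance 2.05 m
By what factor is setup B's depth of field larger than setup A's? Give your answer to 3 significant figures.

14.8

Setup A: H = 45²/(20×0.014) + 45 ≈ 7277.1 mm; DoF = Df − Dn = 943.74 − 756.81 ≈ 186.93 mm.
Setup B: H = 32²/(8×0.032) + 32 ≈ 4032.0 mm; DoF = Df − Dn = 4137.2 − 1362.6 ≈ 2774.6 mm.
Ratio = 2774.6 / 186.93 ≈ 14.8.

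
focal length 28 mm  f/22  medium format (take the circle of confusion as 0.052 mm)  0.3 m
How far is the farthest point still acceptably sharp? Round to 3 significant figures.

497 mm

Hyperfocal distance H = f²/(N·c) + f = 28²/(22 × 0.052) + 28 = 784/1.144 + 28 ≈ 713.3 mm ≈ 0.713 m.
Far limit Df = s·(H − f)/(H − s) = 300 × (713.3 − 28) / (713.3 − 300) = 300 × 685.3 / 413.3 ≈ 497.43 mm.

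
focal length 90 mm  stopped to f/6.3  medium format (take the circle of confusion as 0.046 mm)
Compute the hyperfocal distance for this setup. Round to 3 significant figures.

Hyperfocal distance H = f²/(N·c) + f = 90²/(6.3 × 0.046) + 90 = 8100/0.2898 + 90 ≈ 28040.3 mm ≈ 28.0 m.

28.0 m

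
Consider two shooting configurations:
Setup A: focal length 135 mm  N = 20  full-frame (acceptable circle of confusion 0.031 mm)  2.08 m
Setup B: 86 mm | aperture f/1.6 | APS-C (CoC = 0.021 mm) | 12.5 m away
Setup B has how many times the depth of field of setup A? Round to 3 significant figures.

Setup A: H = 135²/(20×0.031) + 135 ≈ 29530.2 mm; DoF = Df − Dn = 2227.38 − 1950.91 ≈ 276.47 mm.
Setup B: H = 86²/(1.6×0.021) + 86 ≈ 220205.0 mm; DoF = Df − Dn = 13247.1 − 11832.7 ≈ 1414.4 mm.
Ratio = 1414.4 / 276.47 ≈ 5.12.

5.12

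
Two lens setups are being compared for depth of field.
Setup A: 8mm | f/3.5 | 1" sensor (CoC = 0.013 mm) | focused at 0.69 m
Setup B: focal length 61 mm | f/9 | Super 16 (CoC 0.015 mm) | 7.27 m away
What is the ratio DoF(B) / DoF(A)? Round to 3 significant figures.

4.67

Setup A: H = 8²/(3.5×0.013) + 8 ≈ 1414.6 mm; DoF = Df − Dn = 1339.44 − 464.69 ≈ 874.75 mm.
Setup B: H = 61²/(9×0.015) + 61 ≈ 27624.0 mm; DoF = Df − Dn = 9844.9 − 5762.8 ≈ 4082.1 mm.
Ratio = 4082.1 / 874.75 ≈ 4.67.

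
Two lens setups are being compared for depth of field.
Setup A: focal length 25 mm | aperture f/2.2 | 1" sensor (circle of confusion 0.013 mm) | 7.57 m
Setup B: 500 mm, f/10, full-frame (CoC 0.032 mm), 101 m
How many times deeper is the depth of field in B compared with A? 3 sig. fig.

4.45

Setup A: H = 25²/(2.2×0.013) + 25 ≈ 21878.1 mm; DoF = Df − Dn = 11561.8 − 5627.2 ≈ 5934.6 mm.
Setup B: H = 500²/(10×0.032) + 500 ≈ 781750.0 mm; DoF = Df − Dn = 115911 − 89488 ≈ 26423 mm.
Ratio = 26423 / 5934.6 ≈ 4.45.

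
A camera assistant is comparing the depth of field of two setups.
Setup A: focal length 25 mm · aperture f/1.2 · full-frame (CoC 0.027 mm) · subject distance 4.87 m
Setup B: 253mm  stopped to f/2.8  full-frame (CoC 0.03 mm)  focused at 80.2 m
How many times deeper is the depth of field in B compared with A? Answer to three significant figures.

6.52

Setup A: H = 25²/(1.2×0.027) + 25 ≈ 19315.1 mm; DoF = Df − Dn = 6503.4 − 3892.4 ≈ 2611.0 mm.
Setup B: H = 253²/(2.8×0.03) + 253 ≈ 762264.9 mm; DoF = Df − Dn = 89600 − 72585 ≈ 17015 mm.
Ratio = 17015 / 2611.0 ≈ 6.52.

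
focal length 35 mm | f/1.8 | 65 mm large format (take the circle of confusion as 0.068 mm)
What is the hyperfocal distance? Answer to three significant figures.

Hyperfocal distance H = f²/(N·c) + f = 35²/(1.8 × 0.068) + 35 = 1225/0.1224 + 35 ≈ 10043.2 mm ≈ 10.0 m.

10.0 m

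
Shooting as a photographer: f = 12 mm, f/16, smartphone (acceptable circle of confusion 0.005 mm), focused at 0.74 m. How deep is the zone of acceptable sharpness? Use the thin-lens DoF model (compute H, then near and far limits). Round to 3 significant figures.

Hyperfocal distance H = f²/(N·c) + f = 12²/(16 × 0.005) + 12 = 144/0.08 + 12 ≈ 1812.0 mm ≈ 1.812 m.
Near limit Dn = s·(H − f)/(H + s − 2f) = 740 × (1812.0 − 12) / (1812.0 + 740 − 2 × 12) = 740 × 1800.0 / 2528.0 ≈ 526.90 mm.
Far limit Df = s·(H − f)/(H − s) = 740 × (1812.0 − 12) / (1812.0 − 740) = 740 × 1800.0 / 1072.0 ≈ 1242.54 mm.
Depth of field = Df − Dn = 1242.54 − 526.90 ≈ 715.64 mm ≈ 0.716 m.

0.716 m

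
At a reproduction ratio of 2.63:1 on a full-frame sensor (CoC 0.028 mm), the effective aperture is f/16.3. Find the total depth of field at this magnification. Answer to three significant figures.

0.132 mm

At magnification m, DoF ≈ 2·N_eff·c/m² = 2 × 16.3 × 0.028 / 2.63² = 0.9128 / 6.917 ≈ 0.132 mm.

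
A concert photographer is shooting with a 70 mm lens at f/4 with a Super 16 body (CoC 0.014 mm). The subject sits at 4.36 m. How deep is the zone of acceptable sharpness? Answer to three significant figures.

Hyperfocal distance H = f²/(N·c) + f = 70²/(4 × 0.014) + 70 = 4900/0.056 + 70 ≈ 87570.0 mm ≈ 87.57 m.
Near limit Dn = s·(H − f)/(H + s − 2f) = 4360 × (87570.0 − 70) / (87570.0 + 4360 − 2 × 70) = 4360 × 87500.0 / 91790.0 ≈ 4156.23 mm.
Far limit Df = s·(H − f)/(H − s) = 4360 × (87570.0 − 70) / (87570.0 − 4360) = 4360 × 87500.0 / 83210.0 ≈ 4584.79 mm.
Depth of field = Df − Dn = 4584.79 − 4156.23 ≈ 428.56 mm.

429 mm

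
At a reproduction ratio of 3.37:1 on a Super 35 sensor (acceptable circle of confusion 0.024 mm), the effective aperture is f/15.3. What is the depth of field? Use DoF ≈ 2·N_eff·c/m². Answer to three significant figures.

0.0647 mm

At magnification m, DoF ≈ 2·N_eff·c/m² = 2 × 15.3 × 0.024 / 3.37² = 0.7344 / 11.36 ≈ 0.0647 mm.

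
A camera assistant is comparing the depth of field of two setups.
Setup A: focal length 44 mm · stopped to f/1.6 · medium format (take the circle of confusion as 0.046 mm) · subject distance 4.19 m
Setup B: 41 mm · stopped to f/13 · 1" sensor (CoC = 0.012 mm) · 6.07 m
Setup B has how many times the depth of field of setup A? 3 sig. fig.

7.30

Setup A: H = 44²/(1.6×0.046) + 44 ≈ 26348.3 mm; DoF = Df − Dn = 4974.0 − 3619.5 ≈ 1354.5 mm.
Setup B: H = 41²/(13×0.012) + 41 ≈ 10816.6 mm; DoF = Df − Dn = 13779.9 − 3892.3 ≈ 9887.6 mm.
Ratio = 9887.6 / 1354.5 ≈ 7.30.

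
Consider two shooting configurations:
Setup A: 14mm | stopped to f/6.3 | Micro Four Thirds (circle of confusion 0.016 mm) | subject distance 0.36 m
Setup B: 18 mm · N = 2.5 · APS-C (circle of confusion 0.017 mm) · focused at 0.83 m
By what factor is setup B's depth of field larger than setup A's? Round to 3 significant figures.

1.35

Setup A: H = 14²/(6.3×0.016) + 14 ≈ 1958.4 mm; DoF = Df − Dn = 437.93 − 305.62 ≈ 132.31 mm.
Setup B: H = 18²/(2.5×0.017) + 18 ≈ 7641.5 mm; DoF = Df − Dn = 928.94 − 750.10 ≈ 178.84 mm.
Ratio = 178.84 / 132.31 ≈ 1.35.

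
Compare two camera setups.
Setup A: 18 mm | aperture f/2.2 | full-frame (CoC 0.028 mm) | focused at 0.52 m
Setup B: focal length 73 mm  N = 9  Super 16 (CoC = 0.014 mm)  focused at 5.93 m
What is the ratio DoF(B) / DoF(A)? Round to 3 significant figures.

16.7

Setup A: H = 18²/(2.2×0.028) + 18 ≈ 5277.7 mm; DoF = Df − Dn = 574.87 − 474.69 ≈ 100.18 mm.
Setup B: H = 73²/(9×0.014) + 73 ≈ 42366.7 mm; DoF = Df − Dn = 6883.2 − 5208.7 ≈ 1674.5 mm.
Ratio = 1674.5 / 100.18 ≈ 16.7.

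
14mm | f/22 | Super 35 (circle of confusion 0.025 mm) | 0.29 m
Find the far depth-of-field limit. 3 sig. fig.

1.29 m

Hyperfocal distance H = f²/(N·c) + f = 14²/(22 × 0.025) + 14 = 196/0.55 + 14 ≈ 370.4 mm ≈ 0.370 m.
Far limit Df = s·(H − f)/(H − s) = 290 × (370.4 − 14) / (370.4 − 290) = 290 × 356.4 / 80.4 ≈ 1286.0 mm ≈ 1.29 m.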